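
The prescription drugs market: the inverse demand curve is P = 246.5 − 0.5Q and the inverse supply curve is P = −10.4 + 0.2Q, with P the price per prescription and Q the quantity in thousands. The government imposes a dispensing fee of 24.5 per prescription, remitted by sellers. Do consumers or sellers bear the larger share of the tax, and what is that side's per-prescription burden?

Rewrite in direct form: Qd = 493 − 2P and Qs = 5P + 52.
Without the tax, 493 − 2P = 5P + 52 gives 7P = 441, so P* = 63 and Q* = 367.
With the tax collected from sellers, supply shifts: Qs = 5(P − 24.5) + 52.
Solving gives Q = 332 with consumers paying 80.5 and sellers receiving 56 (the 24.5 wedge).
Per-prescription burden: consumers 17.5, sellers 7.
Consumers take the larger share because demand is less price-elastic here (demand slope 2 vs supply slope 5).

Consumers bear the larger share: 17.5 per prescription.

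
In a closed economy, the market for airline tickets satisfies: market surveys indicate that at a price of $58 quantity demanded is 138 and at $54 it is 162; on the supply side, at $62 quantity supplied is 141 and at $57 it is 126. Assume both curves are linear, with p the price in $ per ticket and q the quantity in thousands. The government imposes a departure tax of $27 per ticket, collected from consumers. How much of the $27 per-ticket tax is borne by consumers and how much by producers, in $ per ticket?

Demand slope: (162 − 138)/(54 − 58) = -6, so qd = 486 − 6p.
Supply slope: (126 − 141)/(57 − 62) = 3, so qs = 3p − 45.
Without the tax, 486 − 6p = 3p − 45 gives 9p = 531, so p* = $59 and q* = 132.
With the tax collected from consumers, demand (in seller-price terms) shifts: qd = 486 − 6(p + 27).
Solving gives q = 78 with consumers paying $68 and producers receiving $41 (the $27 wedge).
Burden on consumers: $9; on producers: $18. (They sum to $27.)
The less price-elastic side of the market bears the larger share of a per-unit tax.

Consumers bear $9 per ticket; producers bear $18 per ticket.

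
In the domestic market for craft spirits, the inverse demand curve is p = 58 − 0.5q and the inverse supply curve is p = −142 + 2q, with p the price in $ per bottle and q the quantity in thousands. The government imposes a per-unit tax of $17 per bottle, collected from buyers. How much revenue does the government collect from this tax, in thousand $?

Tax revenue = $1244.4 thousand.

Inverting to q(p) form: qd = 116 − 2p; qs = 0.5p + 71.
Before the tax: set 116 − 2p = 0.5p + 71 → p* = $18, q* = 80.
With the tax collected from buyers, demand (in seller-price terms) shifts: qd = 116 − 2(p + 17).
Solving gives q = 73.2 with buyers paying $21.4 and sellers receiving $4.4 (the $17 wedge).
Revenue = t · Q = 17 · 73.2 = $1244.4.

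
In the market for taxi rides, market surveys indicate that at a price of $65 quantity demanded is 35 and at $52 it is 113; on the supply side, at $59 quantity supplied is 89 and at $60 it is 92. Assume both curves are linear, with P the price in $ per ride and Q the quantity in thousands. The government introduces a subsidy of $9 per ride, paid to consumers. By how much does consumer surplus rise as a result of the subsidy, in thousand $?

Demand slope: (113 − 35)/(52 − 65) = -6, so Qd = 425 − 6P.
Supply slope: (92 − 89)/(60 − 59) = 3, so Qs = 3P − 88.
Without the subsidy, 425 − 6P = 3P − 88 gives 9P = 513, so P* = $57 and Q* = 83.
With a per-unit subsidy paid to consumers, each effectively pays P − 9, so demand becomes Qd = 425 − 6(P − 9).
Solving gives Q = 101 with consumers paying $54 and producers receiving $63 (the $9 wedge).
ΔCS is the trapezoid between Q = 101 and Q = 83 of height $3: ½ · (83 + 101) · 3 = $276.

Consumer surplus rises by $276 thousand.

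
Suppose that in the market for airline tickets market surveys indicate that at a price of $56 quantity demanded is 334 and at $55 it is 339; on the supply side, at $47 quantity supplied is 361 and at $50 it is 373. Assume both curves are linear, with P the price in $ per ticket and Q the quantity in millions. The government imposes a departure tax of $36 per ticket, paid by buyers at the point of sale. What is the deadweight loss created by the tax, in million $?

Deadweight loss = $1440 million.

Demand slope: (339 − 334)/(55 − 56) = -5, so Qd = 614 − 5P.
Supply slope: (373 − 361)/(50 − 47) = 4, so Qs = 4P + 173.
Before the tax: set 614 − 5P = 4P + 173 → P* = $49, Q* = 369.
With the tax collected from buyers, demand (in seller-price terms) shifts: Qd = 614 − 5(P + 36).
New equilibrium: buyers pay $65, suppliers receive $29, Q = 289. (Wedge: Pb − Ps = 36.)
Quantity falls by |ΔQ| = |369 − 289| = 80.
DWL = ½ · t · |ΔQ| = ½ · 36 · 80 = $1440.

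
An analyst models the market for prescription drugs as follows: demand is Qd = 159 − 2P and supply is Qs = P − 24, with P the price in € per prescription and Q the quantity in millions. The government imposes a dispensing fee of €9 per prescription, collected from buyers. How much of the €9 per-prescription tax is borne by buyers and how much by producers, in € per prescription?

Before the tax: set 159 − 2P = P − 24 → P* = €61, Q* = 37.
With the tax collected from buyers, demand (in seller-price terms) shifts: Qd = 159 − 2(P + 9).
New equilibrium: buyers pay €64, producers receive €55, Q = 31. (Wedge: Pb − Ps = 9.)
Burden on buyers: €3; on producers: €6. (They sum to €9.)

Buyers bear €3 per prescription; producers bear €6 per prescription.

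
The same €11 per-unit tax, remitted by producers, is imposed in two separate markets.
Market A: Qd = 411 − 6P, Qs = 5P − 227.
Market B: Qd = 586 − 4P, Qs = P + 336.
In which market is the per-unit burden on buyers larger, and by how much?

Market A, by €2.8.

Market A: pre-tax P* = €58, Q* = 63; post-tax Q = 33; per-unit burden on buyers = €5.
Market B: pre-tax P* = €50, Q* = 386; post-tax Q = 377.2; per-unit burden on buyers = €2.2.
Difference: €5 vs €2.2 → market A is larger by €2.8.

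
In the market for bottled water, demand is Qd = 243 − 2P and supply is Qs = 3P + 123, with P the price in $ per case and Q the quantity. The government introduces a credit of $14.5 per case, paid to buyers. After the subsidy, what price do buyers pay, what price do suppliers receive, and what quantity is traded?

Without the subsidy, 243 − 2P = 3P + 123 gives 5P = 120, so P* = $24 and Q* = 195.
With a per-unit subsidy paid to buyers, each effectively pays P − 14.5, so demand becomes Qd = 243 − 2(P − 14.5).
Solving gives Q = 212.4 with buyers paying $15.3 and suppliers receiving $29.8 (the $14.5 wedge).

Buyers pay $15.3; suppliers receive $29.8; quantity = 212.4.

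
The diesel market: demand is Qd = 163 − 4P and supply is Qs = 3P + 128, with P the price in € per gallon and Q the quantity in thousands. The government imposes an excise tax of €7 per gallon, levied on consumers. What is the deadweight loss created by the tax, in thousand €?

Deadweight loss = €42 thousand.

Without the tax, 163 − 4P = 3P + 128 gives 7P = 35, so P* = €5 and Q* = 143.
With the tax collected from consumers, demand (in seller-price terms) shifts: Qd = 163 − 4(P + 7).
New equilibrium: consumers pay €8, sellers receive €1, Q = 131. (Wedge: Pb − Ps = 7.)
Quantity falls by |ΔQ| = |143 − 131| = 12.
DWL = ½ · t · |ΔQ| = ½ · 7 · 12 = €42.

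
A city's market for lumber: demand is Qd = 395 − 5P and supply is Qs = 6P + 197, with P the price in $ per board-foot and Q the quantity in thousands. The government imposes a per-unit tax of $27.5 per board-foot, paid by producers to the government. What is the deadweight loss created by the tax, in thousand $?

Deadweight loss = $1031.25 thousand.

Without the tax, 395 − 5P = 6P + 197 gives 11P = 198, so P* = $18 and Q* = 305.
With the tax collected from producers, supply shifts: Qs = 6(P − 27.5) + 197.
Solving gives Q = 230 with consumers paying $33 and producers receiving $5.5 (the $27.5 wedge).
Quantity falls by |ΔQ| = |305 − 230| = 75.
DWL = ½ · t · |ΔQ| = ½ · 27.5 · 75 = $1031.25.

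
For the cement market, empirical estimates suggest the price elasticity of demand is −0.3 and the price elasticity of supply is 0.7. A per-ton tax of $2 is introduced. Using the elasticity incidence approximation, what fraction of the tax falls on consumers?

Incidence ratio: consumers' share ≈ εs / (εs + |εd|) = 0.7 / (0.7 + 0.3) = 0.7.
Supply is the more elastic side, so consumers bear the larger share.

Consumers' share ≈ 0.7.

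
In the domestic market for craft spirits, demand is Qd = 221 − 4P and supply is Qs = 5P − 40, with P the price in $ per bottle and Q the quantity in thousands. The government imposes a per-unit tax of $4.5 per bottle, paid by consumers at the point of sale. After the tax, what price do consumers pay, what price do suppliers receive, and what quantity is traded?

Consumers pay $31.5; suppliers receive $27; quantity = 95.

Without the tax, 221 − 4P = 5P − 40 gives 9P = 261, so P* = $29 and Q* = 105.
With the tax collected from consumers, demand (in seller-price terms) shifts: Qd = 221 − 4(P + 4.5).
New equilibrium: consumers pay $31.5, suppliers receive $27, Q = 95. (Wedge: Pb − Ps = 4.5.)
The less price-elastic side of the market bears the larger share of a per-unit tax.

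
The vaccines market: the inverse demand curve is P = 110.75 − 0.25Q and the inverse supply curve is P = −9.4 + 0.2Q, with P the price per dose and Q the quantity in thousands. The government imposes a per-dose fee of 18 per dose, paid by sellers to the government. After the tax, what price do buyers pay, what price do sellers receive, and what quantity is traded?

Inverting to Q(P) form: Qd = 443 − 4P; Qs = 5P + 47.
Before the tax: set 443 − 4P = 5P + 47 → P* = 44, Q* = 267.
With the tax collected from sellers, supply shifts: Qs = 5(P − 18) + 47.
Solving gives Q = 227 with buyers paying 54 and sellers receiving 36 (the 18 wedge).

Buyers pay 54; sellers receive 36; quantity = 227.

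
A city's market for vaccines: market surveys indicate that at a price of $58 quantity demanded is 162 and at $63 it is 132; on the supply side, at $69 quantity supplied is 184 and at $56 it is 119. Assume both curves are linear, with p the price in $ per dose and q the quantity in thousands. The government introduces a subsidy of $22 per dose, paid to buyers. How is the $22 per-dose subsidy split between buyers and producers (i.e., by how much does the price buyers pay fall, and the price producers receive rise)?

Buyers gain $10 per dose; producers gain $12 per dose.

Demand slope: (132 − 162)/(63 − 58) = -6, so qd = 510 − 6p.
Supply slope: (119 − 184)/(56 − 69) = 5, so qs = 5p − 161.
Without the subsidy, 510 − 6p = 5p − 161 gives 11p = 671, so p* = $61 and q* = 144.
With a per-unit subsidy paid to buyers, each effectively pays p − 22, so demand becomes qd = 510 − 6(p − 22).
New equilibrium: buyers pay $51, producers receive $73, q = 204. (Wedge: pb − ps = −22.)
Gain to buyers: $10; to producers: $12. (They sum to $22.)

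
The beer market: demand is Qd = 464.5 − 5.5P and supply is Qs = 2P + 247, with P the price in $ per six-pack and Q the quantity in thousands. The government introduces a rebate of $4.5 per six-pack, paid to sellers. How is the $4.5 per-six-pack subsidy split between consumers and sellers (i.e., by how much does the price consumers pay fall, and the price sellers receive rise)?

Consumers gain $1.2 per six-pack; sellers gain $3.3 per six-pack.

Before the subsidy: set 464.5 − 5.5P = 2P + 247 → P* = $29, Q* = 305.
With a per-unit subsidy paid to sellers, each receives P + 4.5 per unit sold, so supply becomes Qs = 2(P + 4.5) + 247.
Solving gives Q = 311.6 with consumers paying $27.8 and sellers receiving $32.3 (the $4.5 wedge).
Gain to consumers: $1.2; to sellers: $3.3. (They sum to $4.5.)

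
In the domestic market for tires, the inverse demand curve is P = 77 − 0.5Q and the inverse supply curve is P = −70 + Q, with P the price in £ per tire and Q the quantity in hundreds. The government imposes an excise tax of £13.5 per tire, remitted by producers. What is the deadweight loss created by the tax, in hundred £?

Inverting to Q(P) form: Qd = 154 − 2P; Qs = P + 70.
Before the tax: set 154 − 2P = P + 70 → P* = £28, Q* = 98.
With the tax collected from producers, supply shifts: Qs = (P − 13.5) + 70.
Solving gives Q = 89 with buyers paying £32.5 and producers receiving £19 (the £13.5 wedge).
Quantity falls by |ΔQ| = |98 − 89| = 9.
DWL = ½ · t · |ΔQ| = ½ · 13.5 · 9 = £60.75.

Deadweight loss = £60.75 hundred.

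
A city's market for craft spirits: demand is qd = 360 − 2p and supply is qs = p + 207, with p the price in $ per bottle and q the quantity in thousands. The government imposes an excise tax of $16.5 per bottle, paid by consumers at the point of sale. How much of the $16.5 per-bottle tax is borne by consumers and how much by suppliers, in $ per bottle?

Consumers bear $5.5 per bottle; suppliers bear $11 per bottle.

Without the tax, 360 − 2p = p + 207 gives 3p = 153, so p* = $51 and q* = 258.
With the tax collected from consumers, demand (in seller-price terms) shifts: qd = 360 − 2(p + 16.5).
Solving gives q = 247 with consumers paying $56.5 and suppliers receiving $40 (the $16.5 wedge).
Burden on consumers: $5.5; on suppliers: $11. (They sum to $16.5.)
The less price-elastic side of the market bears the larger share of a per-unit tax.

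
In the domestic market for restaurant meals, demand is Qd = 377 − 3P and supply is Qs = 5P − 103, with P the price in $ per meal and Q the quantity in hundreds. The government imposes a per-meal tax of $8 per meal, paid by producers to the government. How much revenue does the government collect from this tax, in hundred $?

Tax revenue = $1456 hundred.

Before the tax: set 377 − 3P = 5P − 103 → P* = $60, Q* = 197.
With the tax collected from producers, supply shifts: Qs = 5(P − 8) − 103.
New equilibrium: consumers pay $65, producers receive $57, Q = 182. (Wedge: Pb − Ps = 8.)
Revenue = t · Q = 8 · 182 = $1456.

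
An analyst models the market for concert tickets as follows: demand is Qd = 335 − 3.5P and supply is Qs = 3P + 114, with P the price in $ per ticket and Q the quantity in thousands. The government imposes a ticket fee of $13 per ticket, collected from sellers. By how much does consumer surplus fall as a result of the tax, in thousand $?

Before the tax: set 335 − 3.5P = 3P + 114 → P* = $34, Q* = 216.
With the tax collected from sellers, supply shifts: Qs = 3(P − 13) + 114.
New equilibrium: consumers pay $40, sellers receive $27, Q = 195. (Wedge: Pb − Ps = 13.)
ΔCS is the trapezoid between Q = 195 and Q = 216 of height $6: ½ · (216 + 195) · 6 = $1233.

Consumer surplus falls by $1233 thousand.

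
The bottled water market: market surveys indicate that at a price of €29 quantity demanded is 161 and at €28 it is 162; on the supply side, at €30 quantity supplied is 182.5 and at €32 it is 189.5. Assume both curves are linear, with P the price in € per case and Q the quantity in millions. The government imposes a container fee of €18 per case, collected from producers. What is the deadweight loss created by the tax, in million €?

Deadweight loss = €126 million.

Demand slope: (162 − 161)/(28 − 29) = -1, so Qd = 190 − P.
Supply slope: (189.5 − 182.5)/(32 − 30) = 3.5, so Qs = 3.5P + 77.5.
Without the tax, 190 − P = 3.5P + 77.5 gives 4.5P = 112.5, so P* = €25 and Q* = 165.
With the tax collected from producers, supply shifts: Qs = 3.5(P − 18) + 77.5.
Solving gives Q = 151 with consumers paying €39 and producers receiving €21 (the €18 wedge).
Quantity falls by |ΔQ| = |165 − 151| = 14.
DWL = ½ · t · |ΔQ| = ½ · 18 · 14 = €126.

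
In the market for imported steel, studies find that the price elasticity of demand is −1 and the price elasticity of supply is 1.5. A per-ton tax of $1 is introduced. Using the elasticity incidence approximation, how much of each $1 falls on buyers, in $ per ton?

Buyers bear ≈ $0.6 per ton.

Incidence ratio: buyers' share ≈ εs / (εs + |εd|) = 1.5 / (1.5 + 1) = 0.6.
So buyers bear ≈ 0.6 × $1 = $0.6; suppliers bear $0.4.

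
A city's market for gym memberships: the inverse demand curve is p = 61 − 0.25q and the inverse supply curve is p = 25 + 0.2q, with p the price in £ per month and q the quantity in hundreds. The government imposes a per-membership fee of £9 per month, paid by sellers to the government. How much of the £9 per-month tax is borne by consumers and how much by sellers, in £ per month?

Consumers bear £5 per month; sellers bear £4 per month.

Rewrite in direct form: qd = 244 − 4p and qs = 5p − 125.
Before the tax: set 244 − 4p = 5p − 125 → p* = £41, q* = 80.
With the tax collected from sellers, supply shifts: qs = 5(p − 9) − 125.
Solving gives q = 60 with consumers paying £46 and sellers receiving £37 (the £9 wedge).
Burden on consumers: £5; on sellers: £4. (They sum to £9.)
The less price-elastic side of the market bears the larger share of a per-unit tax.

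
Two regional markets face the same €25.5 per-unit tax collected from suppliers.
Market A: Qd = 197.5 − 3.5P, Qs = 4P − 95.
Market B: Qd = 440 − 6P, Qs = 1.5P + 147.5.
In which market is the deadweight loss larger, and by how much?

Market A: pre-tax P* = €39, Q* = 61; post-tax Q = 13.4; deadweight loss = €606.9.
Market B: pre-tax P* = €39, Q* = 206; post-tax Q = 175.4; deadweight loss = €390.15.
Difference: €606.9 vs €390.15 → market A is larger by €216.75.

Market A, by €216.75.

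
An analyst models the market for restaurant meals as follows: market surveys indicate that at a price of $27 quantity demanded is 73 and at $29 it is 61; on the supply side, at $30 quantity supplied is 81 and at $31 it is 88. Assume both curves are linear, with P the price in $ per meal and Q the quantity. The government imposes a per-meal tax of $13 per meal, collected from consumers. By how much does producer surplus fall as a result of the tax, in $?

Demand slope: (61 − 73)/(29 − 27) = -6, so Qd = 235 − 6P.
Supply slope: (88 − 81)/(31 − 30) = 7, so Qs = 7P − 129.
Without the tax, 235 − 6P = 7P − 129 gives 13P = 364, so P* = $28 and Q* = 67.
With the tax collected from consumers, demand (in seller-price terms) shifts: Qd = 235 − 6(P + 13).
Solving gives Q = 25 with consumers paying $35 and suppliers receiving $22 (the $13 wedge).
ΔPS is the trapezoid between Q = 25 and Q = 67 of height $6: ½ · (67 + 25) · 6 = $276.

Producer surplus falls by $276.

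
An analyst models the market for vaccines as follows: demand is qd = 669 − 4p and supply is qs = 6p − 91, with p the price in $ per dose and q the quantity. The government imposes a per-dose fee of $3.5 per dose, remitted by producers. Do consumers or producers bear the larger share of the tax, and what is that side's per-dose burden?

Consumers bear the larger share: $2.1 per dose.

Without the tax, 669 − 4p = 6p − 91 gives 10p = 760, so p* = $76 and q* = 365.
With the tax collected from producers, supply shifts: qs = 6(p − 3.5) − 91.
Solving gives q = 356.6 with consumers paying $78.1 and producers receiving $74.6 (the $3.5 wedge).
Per-dose burden: consumers $2.1, producers $1.4.
Consumers take the larger share because demand is less price-elastic here (demand slope 4 vs supply slope 6).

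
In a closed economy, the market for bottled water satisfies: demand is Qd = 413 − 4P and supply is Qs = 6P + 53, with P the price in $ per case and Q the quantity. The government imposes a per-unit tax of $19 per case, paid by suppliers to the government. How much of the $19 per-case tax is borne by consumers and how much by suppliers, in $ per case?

Without the tax, 413 − 4P = 6P + 53 gives 10P = 360, so P* = $36 and Q* = 269.
With the tax collected from suppliers, supply shifts: Qs = 6(P − 19) + 53.
New equilibrium: consumers pay $47.4, suppliers receive $28.4, Q = 223.4. (Wedge: Pb − Ps = 19.)
Burden on consumers: $11.4; on suppliers: $7.6. (They sum to $19.)
The less price-elastic side of the market bears the larger share of a per-unit tax.

Consumers bear $11.4 per case; suppliers bear $7.6 per case.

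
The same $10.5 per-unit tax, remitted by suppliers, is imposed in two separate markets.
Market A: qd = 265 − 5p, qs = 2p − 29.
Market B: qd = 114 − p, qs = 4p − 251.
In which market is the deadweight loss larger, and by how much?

Market A: pre-tax p* = $42, q* = 55; post-tax q = 40; deadweight loss = $78.75.
Market B: pre-tax p* = $73, q* = 41; post-tax q = 32.6; deadweight loss = $44.1.
Difference: $78.75 vs $44.1 → market A is larger by $34.65.

Market A, by $34.65.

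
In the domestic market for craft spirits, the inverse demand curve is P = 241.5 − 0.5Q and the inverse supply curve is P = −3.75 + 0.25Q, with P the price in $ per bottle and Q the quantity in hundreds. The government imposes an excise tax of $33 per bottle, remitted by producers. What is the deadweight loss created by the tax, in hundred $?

Inverting to Q(P) form: Qd = 483 − 2P; Qs = 4P + 15.
Without the tax, 483 − 2P = 4P + 15 gives 6P = 468, so P* = $78 and Q* = 327.
With the tax collected from producers, supply shifts: Qs = 4(P − 33) + 15.
New equilibrium: buyers pay $100, producers receive $67, Q = 283. (Wedge: Pb − Ps = 33.)
Quantity falls by |ΔQ| = |327 − 283| = 44.
DWL = ½ · t · |ΔQ| = ½ · 33 · 44 = $726.

Deadweight loss = $726 hundred.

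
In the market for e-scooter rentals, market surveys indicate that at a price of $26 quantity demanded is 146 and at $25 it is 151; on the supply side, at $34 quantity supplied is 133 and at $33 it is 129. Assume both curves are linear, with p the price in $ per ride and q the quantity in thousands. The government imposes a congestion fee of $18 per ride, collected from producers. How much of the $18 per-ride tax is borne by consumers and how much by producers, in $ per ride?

Demand slope: (151 − 146)/(25 − 26) = -5, so qd = 276 − 5p.
Supply slope: (129 − 133)/(33 − 34) = 4, so qs = 4p − 3.
Without the tax, 276 − 5p = 4p − 3 gives 9p = 279, so p* = $31 and q* = 121.
With the tax collected from producers, supply shifts: qs = 4(p − 18) − 3.
Solving gives q = 81 with consumers paying $39 and producers receiving $21 (the $18 wedge).
Burden on consumers: $8; on producers: $10. (They sum to $18.)

Consumers bear $8 per ride; producers bear $10 per ride.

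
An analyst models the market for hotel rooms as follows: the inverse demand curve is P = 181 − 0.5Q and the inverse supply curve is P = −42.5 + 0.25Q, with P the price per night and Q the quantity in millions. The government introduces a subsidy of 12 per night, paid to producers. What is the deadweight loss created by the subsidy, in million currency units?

Inverting to Q(P) form: Qd = 362 − 2P; Qs = 4P + 170.
Before the subsidy: set 362 − 2P = 4P + 170 → P* = 32, Q* = 298.
With a per-unit subsidy paid to producers, each receives P + 12 per unit sold, so supply becomes Qs = 4(P + 12) + 170.
New equilibrium: consumers pay 24, producers receive 36, Q = 314. (Wedge: Pb − Ps = −12.)
Quantity rises by |ΔQ| = |298 − 314| = 16.
DWL = ½ · t · |ΔQ| = ½ · 12 · 16 = 96.

Deadweight loss = 96 million.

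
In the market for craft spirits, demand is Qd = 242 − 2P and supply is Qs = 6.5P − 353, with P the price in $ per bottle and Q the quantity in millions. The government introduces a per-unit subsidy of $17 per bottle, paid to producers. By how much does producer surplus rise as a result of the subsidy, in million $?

Before the subsidy: set 242 − 2P = 6.5P − 353 → P* = $70, Q* = 102.
With a per-unit subsidy paid to producers, each receives P + 17 per unit sold, so supply becomes Qs = 6.5(P + 17) − 353.
New equilibrium: buyers pay $57, producers receive $74, Q = 128. (Wedge: Pb − Ps = −17.)
ΔPS is the trapezoid between Q = 128 and Q = 102 of height $4: ½ · (102 + 128) · 4 = $460.

Producer surplus rises by $460 million.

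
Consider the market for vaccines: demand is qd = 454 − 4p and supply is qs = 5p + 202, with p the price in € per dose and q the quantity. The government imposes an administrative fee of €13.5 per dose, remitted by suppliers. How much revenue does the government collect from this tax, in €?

Without the tax, 454 − 4p = 5p + 202 gives 9p = 252, so p* = €28 and q* = 342.
With the tax collected from suppliers, supply shifts: qs = 5(p − 13.5) + 202.
New equilibrium: buyers pay €35.5, suppliers receive €22, q = 312. (Wedge: pb − ps = 13.5.)
Revenue = t · Q = 13.5 · 312 = €4212.

Tax revenue = €4212.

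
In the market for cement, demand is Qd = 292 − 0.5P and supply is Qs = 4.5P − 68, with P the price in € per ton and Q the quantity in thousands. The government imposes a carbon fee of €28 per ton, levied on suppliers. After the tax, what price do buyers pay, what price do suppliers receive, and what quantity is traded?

Without the tax, 292 − 0.5P = 4.5P − 68 gives 5P = 360, so P* = €72 and Q* = 256.
With the tax collected from suppliers, supply shifts: Qs = 4.5(P − 28) − 68.
New equilibrium: buyers pay €97.2, suppliers receive €69.2, Q = 243.4. (Wedge: Pb − Ps = 28.)
The less price-elastic side of the market bears the larger share of a per-unit tax.

Buyers pay €97.2; suppliers receive €69.2; quantity = 243.4.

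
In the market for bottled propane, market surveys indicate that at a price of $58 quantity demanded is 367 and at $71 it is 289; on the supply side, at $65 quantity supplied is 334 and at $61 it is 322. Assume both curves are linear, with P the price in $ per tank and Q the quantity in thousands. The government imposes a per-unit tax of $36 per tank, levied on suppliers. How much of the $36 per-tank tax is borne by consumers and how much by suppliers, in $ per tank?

Demand slope: (289 − 367)/(71 − 58) = -6, so Qd = 715 − 6P.
Supply slope: (322 − 334)/(61 − 65) = 3, so Qs = 3P + 139.
Before the tax: set 715 − 6P = 3P + 139 → P* = $64, Q* = 331.
With the tax collected from suppliers, supply shifts: Qs = 3(P − 36) + 139.
Solving gives Q = 259 with consumers paying $76 and suppliers receiving $40 (the $36 wedge).
Burden on consumers: $12; on suppliers: $24. (They sum to $36.)

Consumers bear $12 per tank; suppliers bear $24 per tank.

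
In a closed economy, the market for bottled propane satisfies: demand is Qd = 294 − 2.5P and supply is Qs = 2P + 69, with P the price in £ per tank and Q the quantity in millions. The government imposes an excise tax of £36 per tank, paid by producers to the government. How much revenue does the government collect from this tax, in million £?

Tax revenue = £4644 million.

Before the tax: set 294 − 2.5P = 2P + 69 → P* = £50, Q* = 169.
With the tax collected from producers, supply shifts: Qs = 2(P − 36) + 69.
New equilibrium: buyers pay £66, producers receive £30, Q = 129. (Wedge: Pb − Ps = 36.)
Revenue = t · Q = 36 · 129 = £4644.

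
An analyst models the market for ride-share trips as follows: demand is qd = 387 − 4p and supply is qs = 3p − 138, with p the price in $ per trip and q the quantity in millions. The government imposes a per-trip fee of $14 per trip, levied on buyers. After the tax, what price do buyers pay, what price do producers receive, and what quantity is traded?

Buyers pay $81; producers receive $67; quantity = 63.

Without the tax, 387 − 4p = 3p − 138 gives 7p = 525, so p* = $75 and q* = 87.
With the tax collected from buyers, demand (in seller-price terms) shifts: qd = 387 − 4(p + 14).
New equilibrium: buyers pay $81, producers receive $67, q = 63. (Wedge: pb − ps = 14.)
The less price-elastic side of the market bears the larger share of a per-unit tax.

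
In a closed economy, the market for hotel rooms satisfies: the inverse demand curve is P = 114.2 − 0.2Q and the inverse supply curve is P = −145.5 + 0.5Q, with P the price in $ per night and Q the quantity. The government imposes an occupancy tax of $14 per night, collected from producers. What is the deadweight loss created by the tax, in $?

Rewrite in direct form: Qd = 571 − 5P and Qs = 2P + 291.
Without the tax, 571 − 5P = 2P + 291 gives 7P = 280, so P* = $40 and Q* = 371.
With the tax collected from producers, supply shifts: Qs = 2(P − 14) + 291.
New equilibrium: buyers pay $44, producers receive $30, Q = 351. (Wedge: Pb − Ps = 14.)
Quantity falls by |ΔQ| = |371 − 351| = 20.
DWL = ½ · t · |ΔQ| = ½ · 14 · 20 = $140.

Deadweight loss = $140.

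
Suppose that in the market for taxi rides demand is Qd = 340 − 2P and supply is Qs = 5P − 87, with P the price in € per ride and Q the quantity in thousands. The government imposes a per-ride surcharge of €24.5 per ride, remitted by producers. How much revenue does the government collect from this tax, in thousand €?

Without the tax, 340 − 2P = 5P − 87 gives 7P = 427, so P* = €61 and Q* = 218.
With the tax collected from producers, supply shifts: Qs = 5(P − 24.5) − 87.
New equilibrium: buyers pay €78.5, producers receive €54, Q = 183. (Wedge: Pb − Ps = 24.5.)
Revenue = t · Q = 24.5 · 183 = €4483.5.

Tax revenue = €4483.5 thousand.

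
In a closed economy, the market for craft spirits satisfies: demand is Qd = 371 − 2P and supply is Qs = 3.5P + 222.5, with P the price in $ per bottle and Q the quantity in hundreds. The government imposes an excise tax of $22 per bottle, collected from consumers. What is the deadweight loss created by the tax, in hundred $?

Deadweight loss = $308 hundred.

Without the tax, 371 − 2P = 3.5P + 222.5 gives 5.5P = 148.5, so P* = $27 and Q* = 317.
With the tax collected from consumers, demand (in seller-price terms) shifts: Qd = 371 − 2(P + 22).
Solving gives Q = 289 with consumers paying $41 and sellers receiving $19 (the $22 wedge).
Quantity falls by |ΔQ| = |317 − 289| = 28.
DWL = ½ · t · |ΔQ| = ½ · 22 · 28 = $308.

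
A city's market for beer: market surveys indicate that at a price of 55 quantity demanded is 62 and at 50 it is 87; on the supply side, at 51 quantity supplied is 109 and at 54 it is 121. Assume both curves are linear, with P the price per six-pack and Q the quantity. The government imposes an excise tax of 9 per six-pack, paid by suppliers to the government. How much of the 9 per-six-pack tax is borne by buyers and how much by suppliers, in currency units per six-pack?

Buyers bear 4 per six-pack; suppliers bear 5 per six-pack.

Demand slope: (87 − 62)/(50 − 55) = -5, so Qd = 337 − 5P.
Supply slope: (121 − 109)/(54 − 51) = 4, so Qs = 4P − 95.
Before the tax: set 337 − 5P = 4P − 95 → P* = 48, Q* = 97.
With the tax collected from suppliers, supply shifts: Qs = 4(P − 9) − 95.
New equilibrium: buyers pay 52, suppliers receive 43, Q = 77. (Wedge: Pb − Ps = 9.)
Burden on buyers: 4; on suppliers: 5. (They sum to 9.)
The less price-elastic side of the market bears the larger share of a per-unit tax.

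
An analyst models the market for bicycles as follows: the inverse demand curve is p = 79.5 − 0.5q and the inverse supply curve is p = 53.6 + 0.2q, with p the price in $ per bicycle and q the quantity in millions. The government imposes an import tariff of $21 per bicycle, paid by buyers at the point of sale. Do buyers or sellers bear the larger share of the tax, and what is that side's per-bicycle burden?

Rewrite in direct form: qd = 159 − 2p and qs = 5p − 268.
Before the tax: set 159 − 2p = 5p − 268 → p* = $61, q* = 37.
With the tax collected from buyers, demand (in seller-price terms) shifts: qd = 159 − 2(p + 21).
New equilibrium: buyers pay $76, sellers receive $55, q = 7. (Wedge: pb − ps = 21.)
Per-bicycle burden: buyers $15, sellers $6.
Buyers take the larger share because demand is less price-elastic here (demand slope 2 vs supply slope 5).

Buyers bear the larger share: $15 per bicycle.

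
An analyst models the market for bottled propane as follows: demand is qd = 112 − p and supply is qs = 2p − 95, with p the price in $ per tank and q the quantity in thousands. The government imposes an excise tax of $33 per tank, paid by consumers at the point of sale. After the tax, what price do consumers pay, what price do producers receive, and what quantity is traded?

Consumers pay $91; producers receive $58; quantity = 21.

Without the tax, 112 − p = 2p − 95 gives 3p = 207, so p* = $69 and q* = 43.
With the tax collected from consumers, demand (in seller-price terms) shifts: qd = 112 − (p + 33).
Solving gives q = 21 with consumers paying $91 and producers receiving $58 (the $33 wedge).
The less price-elastic side of the market bears the larger share of a per-unit tax.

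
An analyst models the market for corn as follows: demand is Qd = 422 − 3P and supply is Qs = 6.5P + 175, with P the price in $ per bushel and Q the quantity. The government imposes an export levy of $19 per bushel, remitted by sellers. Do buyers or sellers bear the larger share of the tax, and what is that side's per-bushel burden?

Before the tax: set 422 − 3P = 6.5P + 175 → P* = $26, Q* = 344.
With the tax collected from sellers, supply shifts: Qs = 6.5(P − 19) + 175.
New equilibrium: buyers pay $39, sellers receive $20, Q = 305. (Wedge: Pb − Ps = 19.)
Per-bushel burden: buyers $13, sellers $6.
Buyers take the larger share because demand is less price-elastic here (demand slope 3 vs supply slope 6.5).
The less price-elastic side of the market bears the larger share of a per-unit tax.

Buyers bear the larger share: $13 per bushel.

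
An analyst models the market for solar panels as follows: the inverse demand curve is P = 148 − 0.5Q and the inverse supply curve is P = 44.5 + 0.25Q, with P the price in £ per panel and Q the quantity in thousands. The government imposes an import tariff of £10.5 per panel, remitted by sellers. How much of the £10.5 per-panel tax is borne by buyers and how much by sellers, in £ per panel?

Buyers bear £7 per panel; sellers bear £3.5 per panel.

Rewrite in direct form: Qd = 296 − 2P and Qs = 4P − 178.
Before the tax: set 296 − 2P = 4P − 178 → P* = £79, Q* = 138.
With the tax collected from sellers, supply shifts: Qs = 4(P − 10.5) − 178.
New equilibrium: buyers pay £86, sellers receive £75.5, Q = 124. (Wedge: Pb − Ps = 10.5.)
Burden on buyers: £7; on sellers: £3.5. (They sum to £10.5.)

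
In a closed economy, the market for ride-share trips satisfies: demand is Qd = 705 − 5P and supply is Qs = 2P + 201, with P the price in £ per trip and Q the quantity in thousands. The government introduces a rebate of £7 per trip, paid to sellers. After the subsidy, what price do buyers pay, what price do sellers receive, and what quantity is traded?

Before the subsidy: set 705 − 5P = 2P + 201 → P* = £72, Q* = 345.
With a per-unit subsidy paid to sellers, each receives P + 7 per unit sold, so supply becomes Qs = 2(P + 7) + 201.
New equilibrium: buyers pay £70, sellers receive £77, Q = 355. (Wedge: Pb − Ps = −7.)

Buyers pay £70; sellers receive £77; quantity = 355.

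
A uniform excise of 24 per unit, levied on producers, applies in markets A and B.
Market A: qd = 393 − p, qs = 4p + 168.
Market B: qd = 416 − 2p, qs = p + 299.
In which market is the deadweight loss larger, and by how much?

Market A, by 38.4.

Market A: pre-tax p* = 45, q* = 348; post-tax q = 328.8; deadweight loss = 230.4.
Market B: pre-tax p* = 39, q* = 338; post-tax q = 322; deadweight loss = 192.
Difference: 230.4 vs 192 → market A is larger by 38.4.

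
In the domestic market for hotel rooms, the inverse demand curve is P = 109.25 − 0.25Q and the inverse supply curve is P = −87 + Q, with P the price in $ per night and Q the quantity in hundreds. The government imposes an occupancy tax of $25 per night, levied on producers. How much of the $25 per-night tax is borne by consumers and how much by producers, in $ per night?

Inverting to Q(P) form: Qd = 437 − 4P; Qs = P + 87.
Without the tax, 437 − 4P = P + 87 gives 5P = 350, so P* = $70 and Q* = 157.
With the tax collected from producers, supply shifts: Qs = (P − 25) + 87.
New equilibrium: consumers pay $75, producers receive $50, Q = 137. (Wedge: Pb − Ps = 25.)
Burden on consumers: $5; on producers: $20. (They sum to $25.)

Consumers bear $5 per night; producers bear $20 per night.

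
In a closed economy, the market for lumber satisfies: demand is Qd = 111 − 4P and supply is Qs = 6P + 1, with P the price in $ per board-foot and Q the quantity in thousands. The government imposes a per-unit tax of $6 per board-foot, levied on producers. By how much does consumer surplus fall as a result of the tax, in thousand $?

Consumer surplus falls by $215.28 thousand.

Without the tax, 111 − 4P = 6P + 1 gives 10P = 110, so P* = $11 and Q* = 67.
With the tax collected from producers, supply shifts: Qs = 6(P − 6) + 1.
Solving gives Q = 52.6 with buyers paying $14.6 and producers receiving $8.6 (the $6 wedge).
ΔCS is the trapezoid between Q = 52.6 and Q = 67 of height $3.6: ½ · (67 + 52.6) · 3.6 = $215.28.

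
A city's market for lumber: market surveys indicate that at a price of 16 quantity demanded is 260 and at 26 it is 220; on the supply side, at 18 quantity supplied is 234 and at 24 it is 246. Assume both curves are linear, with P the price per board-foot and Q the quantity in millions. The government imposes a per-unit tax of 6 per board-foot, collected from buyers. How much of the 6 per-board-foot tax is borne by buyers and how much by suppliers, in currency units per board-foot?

Demand slope: (220 − 260)/(26 − 16) = -4, so Qd = 324 − 4P.
Supply slope: (246 − 234)/(24 − 18) = 2, so Qs = 2P + 198.
Before the tax: set 324 − 4P = 2P + 198 → P* = 21, Q* = 240.
With the tax collected from buyers, demand (in seller-price terms) shifts: Qd = 324 − 4(P + 6).
Solving gives Q = 232 with buyers paying 23 and suppliers receiving 17 (the 6 wedge).
Burden on buyers: 2; on suppliers: 4. (They sum to 6.)

Buyers bear 2 per board-foot; suppliers bear 4 per board-foot.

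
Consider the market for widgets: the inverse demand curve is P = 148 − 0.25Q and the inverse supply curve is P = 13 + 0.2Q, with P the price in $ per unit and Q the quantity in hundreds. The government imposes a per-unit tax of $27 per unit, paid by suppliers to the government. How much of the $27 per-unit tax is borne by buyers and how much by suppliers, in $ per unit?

Buyers bear $15 per unit; suppliers bear $12 per unit.

Rewrite in direct form: Qd = 592 − 4P and Qs = 5P − 65.
Before the tax: set 592 − 4P = 5P − 65 → P* = $73, Q* = 300.
With the tax collected from suppliers, supply shifts: Qs = 5(P − 27) − 65.
Solving gives Q = 240 with buyers paying $88 and suppliers receiving $61 (the $27 wedge).
Burden on buyers: $15; on suppliers: $12. (They sum to $27.)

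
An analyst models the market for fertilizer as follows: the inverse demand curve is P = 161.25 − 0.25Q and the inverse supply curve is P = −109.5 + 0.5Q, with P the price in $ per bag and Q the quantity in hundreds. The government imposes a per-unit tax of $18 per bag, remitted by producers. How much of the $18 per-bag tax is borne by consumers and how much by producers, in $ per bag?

Inverting to Q(P) form: Qd = 645 − 4P; Qs = 2P + 219.
Without the tax, 645 − 4P = 2P + 219 gives 6P = 426, so P* = $71 and Q* = 361.
With the tax collected from producers, supply shifts: Qs = 2(P − 18) + 219.
New equilibrium: consumers pay $77, producers receive $59, Q = 337. (Wedge: Pb − Ps = 18.)
Burden on consumers: $6; on producers: $12. (They sum to $18.)

Consumers bear $6 per bag; producers bear $12 per bag.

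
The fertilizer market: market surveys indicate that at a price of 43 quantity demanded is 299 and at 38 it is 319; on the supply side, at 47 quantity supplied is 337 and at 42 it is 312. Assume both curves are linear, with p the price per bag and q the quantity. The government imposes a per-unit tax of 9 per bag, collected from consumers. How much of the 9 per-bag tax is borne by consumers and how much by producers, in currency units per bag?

Consumers bear 5 per bag; producers bear 4 per bag.

Demand slope: (319 − 299)/(38 − 43) = -4, so qd = 471 − 4p.
Supply slope: (312 − 337)/(42 − 47) = 5, so qs = 5p + 102.
Before the tax: set 471 − 4p = 5p + 102 → p* = 41, q* = 307.
With the tax collected from consumers, demand (in seller-price terms) shifts: qd = 471 − 4(p + 9).
New equilibrium: consumers pay 46, producers receive 37, q = 287. (Wedge: pb − ps = 9.)
Burden on consumers: 5; on producers: 4. (They sum to 9.)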